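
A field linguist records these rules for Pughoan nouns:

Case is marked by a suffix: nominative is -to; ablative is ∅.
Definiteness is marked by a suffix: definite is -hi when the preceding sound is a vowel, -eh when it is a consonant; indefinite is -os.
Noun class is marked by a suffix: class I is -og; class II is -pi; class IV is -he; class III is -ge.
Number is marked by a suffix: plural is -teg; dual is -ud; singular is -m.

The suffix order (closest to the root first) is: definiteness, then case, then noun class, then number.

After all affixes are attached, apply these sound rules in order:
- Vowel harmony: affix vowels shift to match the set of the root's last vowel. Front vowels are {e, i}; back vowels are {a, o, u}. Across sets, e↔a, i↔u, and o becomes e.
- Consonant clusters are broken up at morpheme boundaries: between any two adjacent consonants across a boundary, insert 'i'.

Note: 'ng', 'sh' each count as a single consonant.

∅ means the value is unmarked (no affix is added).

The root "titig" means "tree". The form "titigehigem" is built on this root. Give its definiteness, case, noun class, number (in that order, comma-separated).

definite, ablative, class III, singular

Segment: titig-eh-ge-m.
definiteness: -hi/eh → definite.
case: ∅ → ablative.
noun class: -ge → class III.
number: -m → singular.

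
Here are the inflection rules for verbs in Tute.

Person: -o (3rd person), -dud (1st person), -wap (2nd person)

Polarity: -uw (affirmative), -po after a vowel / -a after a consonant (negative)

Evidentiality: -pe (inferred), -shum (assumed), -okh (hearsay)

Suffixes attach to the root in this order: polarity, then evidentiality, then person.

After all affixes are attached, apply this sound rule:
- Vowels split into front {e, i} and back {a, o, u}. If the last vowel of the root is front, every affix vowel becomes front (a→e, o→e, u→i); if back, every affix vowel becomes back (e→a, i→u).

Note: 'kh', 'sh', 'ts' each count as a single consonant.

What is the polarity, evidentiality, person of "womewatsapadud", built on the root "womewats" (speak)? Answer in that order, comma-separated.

Segment: womewats-a-pe-dud.
polarity: -po/a → negative.
evidentiality: -pe → inferred.
person: -dud → 1st person.

negative, inferred, 1st person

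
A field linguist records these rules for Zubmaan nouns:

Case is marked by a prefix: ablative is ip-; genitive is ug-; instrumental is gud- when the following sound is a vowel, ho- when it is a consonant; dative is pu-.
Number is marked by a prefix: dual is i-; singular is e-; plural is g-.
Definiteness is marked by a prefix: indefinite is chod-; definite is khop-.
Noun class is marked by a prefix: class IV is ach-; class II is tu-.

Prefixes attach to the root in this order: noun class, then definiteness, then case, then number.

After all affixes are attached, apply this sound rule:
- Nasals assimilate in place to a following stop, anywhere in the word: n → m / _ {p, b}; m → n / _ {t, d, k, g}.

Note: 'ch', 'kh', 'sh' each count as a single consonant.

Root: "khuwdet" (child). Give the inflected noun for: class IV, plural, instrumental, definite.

ghokhopachkhuwdet

Attach noun class class IV ach- → achkhuwdet.
Attach definiteness definite khop- → khopachkhuwdet.
Attach case instrumental ho- (before consonant 'kh') → hokhopachkhuwdet.
Attach number plural g- → ghokhopachkhuwdet.
Nasal assimilation: no change.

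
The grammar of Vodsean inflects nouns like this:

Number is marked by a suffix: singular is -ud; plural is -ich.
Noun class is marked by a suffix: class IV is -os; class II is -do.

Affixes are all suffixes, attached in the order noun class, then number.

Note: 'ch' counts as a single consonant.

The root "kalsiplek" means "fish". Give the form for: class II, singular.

Attach noun class class II -do → kalsiplekdo.
Attach number singular -ud → kalsiplekdoud.

kalsiplekdoud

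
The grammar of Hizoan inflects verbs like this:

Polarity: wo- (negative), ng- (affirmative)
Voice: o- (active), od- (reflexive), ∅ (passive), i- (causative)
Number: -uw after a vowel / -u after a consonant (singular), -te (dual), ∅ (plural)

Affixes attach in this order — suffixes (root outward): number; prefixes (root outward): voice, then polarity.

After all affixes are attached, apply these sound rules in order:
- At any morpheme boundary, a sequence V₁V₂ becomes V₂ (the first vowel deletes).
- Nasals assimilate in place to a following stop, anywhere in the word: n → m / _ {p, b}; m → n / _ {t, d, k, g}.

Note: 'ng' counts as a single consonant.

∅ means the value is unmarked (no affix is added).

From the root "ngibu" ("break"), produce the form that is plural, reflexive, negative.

Attach voice reflexive od- → odngibu.
number = plural: zero marking, form stays odngibu.
Attach polarity negative wo- → woodngibu.
Apply vowel deletion: woodngibu → wodngibu.
Nasal assimilation: no change.

wodngibu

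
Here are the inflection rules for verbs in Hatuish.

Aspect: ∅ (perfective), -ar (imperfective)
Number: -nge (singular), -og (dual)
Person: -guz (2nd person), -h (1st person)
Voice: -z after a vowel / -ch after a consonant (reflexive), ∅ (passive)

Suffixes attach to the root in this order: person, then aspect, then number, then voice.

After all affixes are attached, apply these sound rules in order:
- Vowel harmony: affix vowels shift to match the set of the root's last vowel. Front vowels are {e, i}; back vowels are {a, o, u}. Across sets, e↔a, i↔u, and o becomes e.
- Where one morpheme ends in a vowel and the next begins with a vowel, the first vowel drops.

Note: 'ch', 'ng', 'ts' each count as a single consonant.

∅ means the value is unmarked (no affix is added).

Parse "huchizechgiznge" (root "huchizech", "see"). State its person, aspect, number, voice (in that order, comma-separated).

Segment: huchizech-guz-nge.
person: -guz → 2nd person.
aspect: ∅ → perfective.
number: -nge → singular.
voice: ∅ → passive.

2nd person, perfective, singular, passive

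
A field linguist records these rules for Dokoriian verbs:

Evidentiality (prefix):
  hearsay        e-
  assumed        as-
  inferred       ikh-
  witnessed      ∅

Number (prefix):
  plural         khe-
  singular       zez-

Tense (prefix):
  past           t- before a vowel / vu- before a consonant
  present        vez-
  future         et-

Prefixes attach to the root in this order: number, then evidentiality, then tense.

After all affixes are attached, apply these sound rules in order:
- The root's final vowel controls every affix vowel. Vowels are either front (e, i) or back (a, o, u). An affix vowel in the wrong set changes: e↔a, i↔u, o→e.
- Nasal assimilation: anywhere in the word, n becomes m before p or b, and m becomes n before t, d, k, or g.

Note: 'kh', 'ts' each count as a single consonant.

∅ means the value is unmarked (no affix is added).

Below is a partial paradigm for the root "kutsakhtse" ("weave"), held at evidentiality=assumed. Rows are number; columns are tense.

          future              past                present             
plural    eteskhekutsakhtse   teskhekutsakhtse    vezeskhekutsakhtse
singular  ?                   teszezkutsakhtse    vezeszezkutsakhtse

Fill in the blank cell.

Attach number singular zez- → zezkutsakhtse.
Attach evidentiality assumed as- → aszezkutsakhtse.
Attach tense future et- → etaszezkutsakhtse.
Apply vowel harmony: etaszezkutsakhtse → eteszezkutsakhtse.
Nasal assimilation: no change.

eteszezkutsakhtse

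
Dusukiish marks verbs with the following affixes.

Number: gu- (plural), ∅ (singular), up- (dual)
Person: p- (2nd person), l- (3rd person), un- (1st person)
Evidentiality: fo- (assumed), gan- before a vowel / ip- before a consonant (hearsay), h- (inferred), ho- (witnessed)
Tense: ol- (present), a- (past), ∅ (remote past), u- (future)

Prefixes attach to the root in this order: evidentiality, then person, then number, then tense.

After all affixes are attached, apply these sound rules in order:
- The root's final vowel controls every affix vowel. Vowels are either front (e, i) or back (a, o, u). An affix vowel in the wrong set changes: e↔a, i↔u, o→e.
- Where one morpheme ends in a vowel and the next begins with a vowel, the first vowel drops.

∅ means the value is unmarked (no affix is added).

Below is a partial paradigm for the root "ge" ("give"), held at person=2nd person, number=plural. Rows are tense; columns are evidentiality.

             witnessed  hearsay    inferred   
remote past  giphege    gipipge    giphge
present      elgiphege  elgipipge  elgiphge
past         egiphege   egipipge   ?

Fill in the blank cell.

egiphge

Attach evidentiality inferred h- → hge.
Attach person 2nd person p- → phge.
Attach number plural gu- → guphge.
Attach tense past a- → aguphge.
Apply vowel harmony: aguphge → egiphge.
Vowel deletion: no change.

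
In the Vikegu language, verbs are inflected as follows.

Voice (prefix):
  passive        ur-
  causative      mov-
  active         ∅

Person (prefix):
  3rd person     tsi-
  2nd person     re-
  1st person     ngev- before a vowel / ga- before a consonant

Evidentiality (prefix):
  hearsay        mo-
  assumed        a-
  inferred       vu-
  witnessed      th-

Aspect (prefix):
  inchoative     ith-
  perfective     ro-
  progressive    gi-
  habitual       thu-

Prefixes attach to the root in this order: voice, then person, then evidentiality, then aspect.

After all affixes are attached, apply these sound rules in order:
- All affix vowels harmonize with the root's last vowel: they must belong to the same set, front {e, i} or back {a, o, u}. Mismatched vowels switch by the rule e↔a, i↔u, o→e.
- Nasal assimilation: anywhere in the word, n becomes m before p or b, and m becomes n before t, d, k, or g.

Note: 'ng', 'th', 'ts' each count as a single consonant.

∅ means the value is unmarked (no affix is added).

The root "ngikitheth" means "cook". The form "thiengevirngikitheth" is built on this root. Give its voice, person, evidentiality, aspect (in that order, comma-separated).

Segment: thu-a-ngev-ur-ngikitheth.
voice: ur- → passive.
person: ngev/ga- → 1st person.
evidentiality: a- → assumed.
aspect: thu- → habitual.

passive, 1st person, assumed, habitual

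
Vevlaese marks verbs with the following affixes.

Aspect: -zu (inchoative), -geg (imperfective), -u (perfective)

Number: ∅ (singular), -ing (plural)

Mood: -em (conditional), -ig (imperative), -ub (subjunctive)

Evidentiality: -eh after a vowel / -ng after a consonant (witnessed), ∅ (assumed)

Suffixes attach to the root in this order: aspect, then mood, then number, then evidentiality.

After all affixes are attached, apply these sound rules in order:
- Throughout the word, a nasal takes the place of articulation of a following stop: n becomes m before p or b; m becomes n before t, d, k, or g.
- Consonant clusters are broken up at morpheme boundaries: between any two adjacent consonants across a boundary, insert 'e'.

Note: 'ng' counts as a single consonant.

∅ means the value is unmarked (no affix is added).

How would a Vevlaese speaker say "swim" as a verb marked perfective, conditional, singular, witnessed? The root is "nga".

ngauemeng

Attach aspect perfective -u → ngau.
Attach mood conditional -em → ngauem.
number = singular: zero marking, form stays ngauem.
Attach evidentiality witnessed -ng (after consonant 'm') → ngauemng.
Nasal assimilation: no change.
Apply epenthesis: ngauemng → ngauemeng.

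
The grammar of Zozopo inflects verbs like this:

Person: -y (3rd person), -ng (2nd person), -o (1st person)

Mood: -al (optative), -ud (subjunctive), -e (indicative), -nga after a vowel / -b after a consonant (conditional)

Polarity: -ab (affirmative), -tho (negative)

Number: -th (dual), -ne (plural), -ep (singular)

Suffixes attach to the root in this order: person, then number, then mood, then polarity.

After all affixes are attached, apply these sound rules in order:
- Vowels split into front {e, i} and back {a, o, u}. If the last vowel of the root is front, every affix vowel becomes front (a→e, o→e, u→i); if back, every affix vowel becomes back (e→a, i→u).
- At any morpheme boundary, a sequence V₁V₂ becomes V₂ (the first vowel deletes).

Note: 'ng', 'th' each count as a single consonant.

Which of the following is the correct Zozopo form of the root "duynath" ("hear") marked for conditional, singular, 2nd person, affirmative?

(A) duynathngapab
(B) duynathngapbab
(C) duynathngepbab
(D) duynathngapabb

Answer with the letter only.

Attach person 2nd person -ng → duynathng.
Attach number singular -ep → duynathngep.
Attach mood conditional -b (after consonant 'p') → duynathngepb.
Attach polarity affirmative -ab → duynathngepbab.
Apply vowel harmony: duynathngepbab → duynathngapbab.
Vowel deletion: no change.
So the correct form is duynathngapbab, option (B).
(C) duynathngepbab is wrong: it fails to apply the sound rule(s).
(A) duynathngapab is wrong: it uses indicative instead of conditional for mood.
(D) duynathngapabb is wrong: it has the affixes in the wrong order.

B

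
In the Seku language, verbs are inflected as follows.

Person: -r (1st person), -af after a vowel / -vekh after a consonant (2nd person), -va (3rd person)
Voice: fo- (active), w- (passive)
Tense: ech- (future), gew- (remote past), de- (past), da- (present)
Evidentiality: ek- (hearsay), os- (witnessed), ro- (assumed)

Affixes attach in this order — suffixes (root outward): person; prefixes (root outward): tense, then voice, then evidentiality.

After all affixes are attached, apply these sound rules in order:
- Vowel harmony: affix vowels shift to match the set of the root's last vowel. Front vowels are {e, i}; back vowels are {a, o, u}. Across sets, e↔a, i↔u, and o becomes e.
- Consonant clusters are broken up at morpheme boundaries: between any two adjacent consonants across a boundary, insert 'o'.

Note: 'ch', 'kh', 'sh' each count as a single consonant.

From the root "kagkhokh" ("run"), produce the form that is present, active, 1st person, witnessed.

Attach tense present da- → dakagkhokh.
Attach voice active fo- → fodakagkhokh.
Attach evidentiality witnessed os- → osfodakagkhokh.
Attach person 1st person -r → osfodakagkhokhr.
Vowel harmony: no change.
Apply epenthesis: osfodakagkhokhr → osofodakagkhokhor.

osofodakagkhokhor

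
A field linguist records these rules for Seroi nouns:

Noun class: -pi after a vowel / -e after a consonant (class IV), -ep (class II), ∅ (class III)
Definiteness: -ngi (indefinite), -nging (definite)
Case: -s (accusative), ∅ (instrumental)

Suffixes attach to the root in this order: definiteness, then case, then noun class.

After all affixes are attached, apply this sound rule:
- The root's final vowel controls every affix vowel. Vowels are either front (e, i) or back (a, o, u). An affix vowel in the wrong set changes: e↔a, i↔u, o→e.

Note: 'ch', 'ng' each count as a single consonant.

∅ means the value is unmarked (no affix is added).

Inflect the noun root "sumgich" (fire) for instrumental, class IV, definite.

Attach definiteness definite -nging → sumgichnging.
case = instrumental: zero marking, form stays sumgichnging.
Attach noun class class IV -e (after consonant 'ng') → sumgichnginge.
Vowel harmony: no change.

sumgichnginge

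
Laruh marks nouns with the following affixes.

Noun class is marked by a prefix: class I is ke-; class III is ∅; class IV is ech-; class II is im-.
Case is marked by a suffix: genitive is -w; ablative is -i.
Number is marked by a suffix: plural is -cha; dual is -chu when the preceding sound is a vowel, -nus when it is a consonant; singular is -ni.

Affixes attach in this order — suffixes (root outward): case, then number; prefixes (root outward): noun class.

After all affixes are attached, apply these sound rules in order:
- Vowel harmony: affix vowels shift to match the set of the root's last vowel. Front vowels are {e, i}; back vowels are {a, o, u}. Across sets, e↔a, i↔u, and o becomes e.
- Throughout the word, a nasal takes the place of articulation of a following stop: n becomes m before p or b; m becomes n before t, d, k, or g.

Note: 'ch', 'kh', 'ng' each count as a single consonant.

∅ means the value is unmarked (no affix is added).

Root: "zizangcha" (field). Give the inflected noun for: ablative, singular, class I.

Attach noun class class I ke- → kezizangcha.
Attach case ablative -i → kezizangchai.
Attach number singular -ni → kezizangchaini.
Apply vowel harmony: kezizangchaini → kazizangchaunu.
Nasal assimilation: no change.

kazizangchaunu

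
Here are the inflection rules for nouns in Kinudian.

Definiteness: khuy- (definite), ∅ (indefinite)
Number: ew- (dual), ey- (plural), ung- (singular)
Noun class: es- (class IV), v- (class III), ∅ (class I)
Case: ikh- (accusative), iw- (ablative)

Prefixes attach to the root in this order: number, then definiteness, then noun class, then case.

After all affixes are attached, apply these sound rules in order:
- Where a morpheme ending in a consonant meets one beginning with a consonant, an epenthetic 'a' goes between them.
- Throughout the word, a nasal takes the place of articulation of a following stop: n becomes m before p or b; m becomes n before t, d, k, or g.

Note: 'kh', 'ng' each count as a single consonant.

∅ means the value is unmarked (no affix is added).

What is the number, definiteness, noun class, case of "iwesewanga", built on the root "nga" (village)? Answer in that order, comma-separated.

Segment: iw-es-ew-nga.
number: ew- → dual.
definiteness: ∅ → indefinite.
noun class: es- → class IV.
case: iw- → ablative.

dual, indefinite, class IV, ablative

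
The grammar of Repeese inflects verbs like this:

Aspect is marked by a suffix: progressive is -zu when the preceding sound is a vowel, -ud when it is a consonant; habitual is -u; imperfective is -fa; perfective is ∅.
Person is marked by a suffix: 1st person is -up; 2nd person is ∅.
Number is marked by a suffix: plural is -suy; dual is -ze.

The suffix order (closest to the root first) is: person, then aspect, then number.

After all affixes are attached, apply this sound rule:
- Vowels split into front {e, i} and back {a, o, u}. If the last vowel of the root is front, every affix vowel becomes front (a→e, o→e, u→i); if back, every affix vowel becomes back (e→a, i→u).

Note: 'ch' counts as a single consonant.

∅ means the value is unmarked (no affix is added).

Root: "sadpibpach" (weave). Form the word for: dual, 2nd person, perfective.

sadpibpachza

person = 2nd person: zero marking, form stays sadpibpach.
aspect = perfective: zero marking, form stays sadpibpach.
Attach number dual -ze → sadpibpachze.
Apply vowel harmony: sadpibpachze → sadpibpachza.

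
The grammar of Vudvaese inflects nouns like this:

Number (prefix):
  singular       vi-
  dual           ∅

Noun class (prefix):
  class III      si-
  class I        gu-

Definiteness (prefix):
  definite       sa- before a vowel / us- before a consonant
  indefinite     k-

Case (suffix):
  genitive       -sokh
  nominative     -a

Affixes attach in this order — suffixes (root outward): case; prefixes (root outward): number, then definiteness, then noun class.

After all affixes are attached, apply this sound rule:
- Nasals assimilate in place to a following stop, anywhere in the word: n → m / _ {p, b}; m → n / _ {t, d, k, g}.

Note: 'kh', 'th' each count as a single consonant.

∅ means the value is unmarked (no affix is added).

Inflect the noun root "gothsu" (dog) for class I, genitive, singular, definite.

Attach number singular vi- → vigothsu.
Attach definiteness definite us- (before consonant 'v') → usvigothsu.
Attach noun class class I gu- → guusvigothsu.
Attach case genitive -sokh → guusvigothsusokh.
Nasal assimilation: no change.

guusvigothsusokh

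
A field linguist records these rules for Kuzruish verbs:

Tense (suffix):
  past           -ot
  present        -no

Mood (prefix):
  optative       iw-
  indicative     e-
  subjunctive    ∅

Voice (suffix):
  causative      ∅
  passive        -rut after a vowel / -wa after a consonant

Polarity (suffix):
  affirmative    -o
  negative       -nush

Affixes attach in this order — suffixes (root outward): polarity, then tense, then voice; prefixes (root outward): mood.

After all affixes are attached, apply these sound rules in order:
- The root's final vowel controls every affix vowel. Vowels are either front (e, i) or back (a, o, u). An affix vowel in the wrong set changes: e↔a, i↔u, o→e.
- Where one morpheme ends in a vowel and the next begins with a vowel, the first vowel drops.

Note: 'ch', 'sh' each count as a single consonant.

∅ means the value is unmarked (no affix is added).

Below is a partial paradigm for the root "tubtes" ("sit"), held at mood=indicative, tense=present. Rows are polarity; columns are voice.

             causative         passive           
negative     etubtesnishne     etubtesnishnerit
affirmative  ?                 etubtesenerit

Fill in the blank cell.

Attach polarity affirmative -o → tubteso.
Attach mood indicative e- → etubteso.
Attach tense present -no → etubtesono.
voice = causative: zero marking, form stays etubtesono.
Apply vowel harmony: etubtesono → etubtesene.
Vowel deletion: no change.

etubtesene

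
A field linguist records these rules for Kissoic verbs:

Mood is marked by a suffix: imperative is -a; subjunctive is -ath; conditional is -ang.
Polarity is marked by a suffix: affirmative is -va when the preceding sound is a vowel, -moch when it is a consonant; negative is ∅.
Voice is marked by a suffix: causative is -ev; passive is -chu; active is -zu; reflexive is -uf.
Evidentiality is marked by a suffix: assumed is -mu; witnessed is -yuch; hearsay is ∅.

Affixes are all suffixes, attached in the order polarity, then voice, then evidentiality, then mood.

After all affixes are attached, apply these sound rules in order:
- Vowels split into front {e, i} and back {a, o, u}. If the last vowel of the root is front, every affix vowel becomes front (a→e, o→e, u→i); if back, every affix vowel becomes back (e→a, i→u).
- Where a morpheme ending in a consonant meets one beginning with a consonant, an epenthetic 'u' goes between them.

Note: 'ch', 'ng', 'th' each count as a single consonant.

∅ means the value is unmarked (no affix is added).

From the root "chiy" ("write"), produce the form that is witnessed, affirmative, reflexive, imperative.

Attach polarity affirmative -moch (after consonant 'y') → chiymoch.
Attach voice reflexive -uf → chiymochuf.
Attach evidentiality witnessed -yuch → chiymochufyuch.
Attach mood imperative -a → chiymochufyucha.
Apply vowel harmony: chiymochufyucha → chiymechifyiche.
Apply epenthesis: chiymechifyiche → chiyumechifuyiche.

chiyumechifuyiche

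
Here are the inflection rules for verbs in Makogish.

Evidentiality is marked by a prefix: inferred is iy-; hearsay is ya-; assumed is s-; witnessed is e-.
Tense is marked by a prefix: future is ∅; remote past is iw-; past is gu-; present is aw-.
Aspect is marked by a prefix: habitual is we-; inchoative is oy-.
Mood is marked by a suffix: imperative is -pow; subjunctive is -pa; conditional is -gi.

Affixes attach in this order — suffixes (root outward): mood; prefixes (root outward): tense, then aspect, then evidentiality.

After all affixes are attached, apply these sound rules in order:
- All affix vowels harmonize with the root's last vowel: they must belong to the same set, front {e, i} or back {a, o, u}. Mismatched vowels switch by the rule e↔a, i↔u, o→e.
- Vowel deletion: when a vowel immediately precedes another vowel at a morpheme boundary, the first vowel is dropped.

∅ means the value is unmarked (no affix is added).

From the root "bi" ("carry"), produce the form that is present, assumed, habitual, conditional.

Attach tense present aw- → awbi.
Attach mood conditional -gi → awbigi.
Attach aspect habitual we- → weawbigi.
Attach evidentiality assumed s- → sweawbigi.
Apply vowel harmony: sweawbigi → sweewbigi.
Apply vowel deletion: sweewbigi → swewbigi.

swewbigi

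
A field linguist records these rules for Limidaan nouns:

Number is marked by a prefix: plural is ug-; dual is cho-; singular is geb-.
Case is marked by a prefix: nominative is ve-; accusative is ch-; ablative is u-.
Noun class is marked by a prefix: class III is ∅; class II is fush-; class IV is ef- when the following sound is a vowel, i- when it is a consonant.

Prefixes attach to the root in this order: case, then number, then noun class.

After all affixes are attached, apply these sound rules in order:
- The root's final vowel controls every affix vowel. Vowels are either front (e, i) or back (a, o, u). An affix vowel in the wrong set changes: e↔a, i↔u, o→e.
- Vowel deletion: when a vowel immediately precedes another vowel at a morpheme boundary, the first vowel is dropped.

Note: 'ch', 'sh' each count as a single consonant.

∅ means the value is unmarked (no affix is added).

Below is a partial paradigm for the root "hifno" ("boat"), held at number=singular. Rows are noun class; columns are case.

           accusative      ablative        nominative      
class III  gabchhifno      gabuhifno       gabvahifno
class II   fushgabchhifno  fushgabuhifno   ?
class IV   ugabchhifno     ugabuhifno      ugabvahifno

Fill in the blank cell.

Attach case nominative ve- → vehifno.
Attach number singular geb- → gebvehifno.
Attach noun class class II fush- → fushgebvehifno.
Apply vowel harmony: fushgebvehifno → fushgabvahifno.
Vowel deletion: no change.

fushgabvahifno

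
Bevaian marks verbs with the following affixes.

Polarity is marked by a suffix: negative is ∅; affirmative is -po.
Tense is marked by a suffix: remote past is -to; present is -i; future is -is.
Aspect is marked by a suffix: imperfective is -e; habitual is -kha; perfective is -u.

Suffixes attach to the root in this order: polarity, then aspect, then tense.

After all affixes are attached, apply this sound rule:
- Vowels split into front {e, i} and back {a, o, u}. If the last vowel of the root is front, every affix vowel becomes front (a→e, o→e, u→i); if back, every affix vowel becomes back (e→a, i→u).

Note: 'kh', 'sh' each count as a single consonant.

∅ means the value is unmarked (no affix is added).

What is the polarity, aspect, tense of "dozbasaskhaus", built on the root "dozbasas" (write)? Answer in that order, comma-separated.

Segment: dozbasas-kha-is.
polarity: ∅ → negative.
aspect: -kha → habitual.
tense: -is → future.

negative, habitual, future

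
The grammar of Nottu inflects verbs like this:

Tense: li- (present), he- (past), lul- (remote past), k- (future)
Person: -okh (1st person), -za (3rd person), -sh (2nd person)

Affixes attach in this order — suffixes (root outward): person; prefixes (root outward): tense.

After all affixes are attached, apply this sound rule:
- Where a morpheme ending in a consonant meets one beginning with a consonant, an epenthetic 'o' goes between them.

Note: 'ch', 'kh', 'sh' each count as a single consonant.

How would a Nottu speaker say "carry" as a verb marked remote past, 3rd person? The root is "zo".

lulozoza

Attach person 3rd person -za → zoza.
Attach tense remote past lul- → lulzoza.
Apply epenthesis: lulzoza → lulozoza.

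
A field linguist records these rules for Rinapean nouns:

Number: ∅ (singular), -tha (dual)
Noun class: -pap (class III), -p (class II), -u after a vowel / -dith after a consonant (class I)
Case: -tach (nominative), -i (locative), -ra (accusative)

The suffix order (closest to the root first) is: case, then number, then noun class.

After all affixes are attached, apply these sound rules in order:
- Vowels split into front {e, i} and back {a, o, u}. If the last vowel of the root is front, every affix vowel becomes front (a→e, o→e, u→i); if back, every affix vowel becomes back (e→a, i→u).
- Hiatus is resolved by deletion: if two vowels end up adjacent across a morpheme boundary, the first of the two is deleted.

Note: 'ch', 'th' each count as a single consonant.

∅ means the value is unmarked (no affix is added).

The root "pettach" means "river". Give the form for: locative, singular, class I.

pettachu

Attach case locative -i → pettachi.
number = singular: zero marking, form stays pettachi.
Attach noun class class I -u (after vowel 'i') → pettachiu.
Apply vowel harmony: pettachiu → pettachuu.
Apply vowel deletion: pettachuu → pettachu.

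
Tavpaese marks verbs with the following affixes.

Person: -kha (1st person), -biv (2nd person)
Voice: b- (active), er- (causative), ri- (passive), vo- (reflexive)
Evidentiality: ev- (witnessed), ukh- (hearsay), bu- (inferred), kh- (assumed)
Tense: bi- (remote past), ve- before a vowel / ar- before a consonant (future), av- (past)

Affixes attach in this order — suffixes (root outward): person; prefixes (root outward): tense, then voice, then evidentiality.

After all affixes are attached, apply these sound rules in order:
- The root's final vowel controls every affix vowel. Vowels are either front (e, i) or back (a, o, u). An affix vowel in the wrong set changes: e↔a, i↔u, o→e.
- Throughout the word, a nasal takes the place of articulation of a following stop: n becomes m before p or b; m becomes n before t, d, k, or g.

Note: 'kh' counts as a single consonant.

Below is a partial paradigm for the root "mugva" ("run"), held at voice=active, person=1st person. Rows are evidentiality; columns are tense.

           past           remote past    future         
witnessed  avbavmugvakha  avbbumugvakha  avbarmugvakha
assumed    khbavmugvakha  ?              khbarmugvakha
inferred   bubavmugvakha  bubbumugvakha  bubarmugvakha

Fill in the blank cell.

Attach tense remote past bi- → bimugva.
Attach voice active b- → bbimugva.
Attach evidentiality assumed kh- → khbbimugva.
Attach person 1st person -kha → khbbimugvakha.
Apply vowel harmony: khbbimugvakha → khbbumugvakha.
Nasal assimilation: no change.

khbbumugvakha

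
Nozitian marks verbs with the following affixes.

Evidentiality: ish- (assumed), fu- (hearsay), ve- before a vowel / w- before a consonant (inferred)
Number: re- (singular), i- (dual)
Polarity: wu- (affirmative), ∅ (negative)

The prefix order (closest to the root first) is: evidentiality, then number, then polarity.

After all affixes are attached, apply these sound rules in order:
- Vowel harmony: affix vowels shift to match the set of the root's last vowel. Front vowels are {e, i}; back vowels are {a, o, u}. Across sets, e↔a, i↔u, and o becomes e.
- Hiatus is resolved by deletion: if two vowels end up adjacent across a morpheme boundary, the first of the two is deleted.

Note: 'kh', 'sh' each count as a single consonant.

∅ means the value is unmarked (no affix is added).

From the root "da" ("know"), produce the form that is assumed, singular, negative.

Attach evidentiality assumed ish- → ishda.
Attach number singular re- → reishda.
polarity = negative: zero marking, form stays reishda.
Apply vowel harmony: reishda → raushda.
Apply vowel deletion: raushda → rushda.

rushda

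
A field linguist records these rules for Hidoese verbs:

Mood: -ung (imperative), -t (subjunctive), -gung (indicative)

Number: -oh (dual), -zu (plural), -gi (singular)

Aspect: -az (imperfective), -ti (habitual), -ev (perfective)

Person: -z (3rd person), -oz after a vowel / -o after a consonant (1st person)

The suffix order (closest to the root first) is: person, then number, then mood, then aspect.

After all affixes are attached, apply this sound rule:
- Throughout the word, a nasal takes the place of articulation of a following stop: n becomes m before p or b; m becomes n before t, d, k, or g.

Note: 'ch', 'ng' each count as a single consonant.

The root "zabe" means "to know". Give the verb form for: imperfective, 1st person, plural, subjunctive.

zabeozzutaz

Attach person 1st person -oz (after vowel 'e') → zabeoz.
Attach number plural -zu → zabeozzu.
Attach mood subjunctive -t → zabeozzut.
Attach aspect imperfective -az → zabeozzutaz.
Nasal assimilation: no change.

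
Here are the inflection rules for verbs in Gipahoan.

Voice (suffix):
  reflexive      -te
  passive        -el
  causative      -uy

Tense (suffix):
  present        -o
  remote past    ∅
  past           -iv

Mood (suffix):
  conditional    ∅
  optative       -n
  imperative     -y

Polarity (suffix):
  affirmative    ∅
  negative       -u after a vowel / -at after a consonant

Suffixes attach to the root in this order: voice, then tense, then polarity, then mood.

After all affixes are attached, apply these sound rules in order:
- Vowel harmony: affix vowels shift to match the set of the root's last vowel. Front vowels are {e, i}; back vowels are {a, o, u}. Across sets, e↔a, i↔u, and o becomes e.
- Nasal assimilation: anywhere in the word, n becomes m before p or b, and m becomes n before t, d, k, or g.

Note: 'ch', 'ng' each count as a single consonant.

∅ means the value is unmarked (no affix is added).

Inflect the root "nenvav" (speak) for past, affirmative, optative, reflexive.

nenvavtauvn

Attach voice reflexive -te → nenvavte.
Attach tense past -iv → nenvavteiv.
polarity = affirmative: zero marking, form stays nenvavteiv.
Attach mood optative -n → nenvavteivn.
Apply vowel harmony: nenvavteivn → nenvavtauvn.
Nasal assimilation: no change.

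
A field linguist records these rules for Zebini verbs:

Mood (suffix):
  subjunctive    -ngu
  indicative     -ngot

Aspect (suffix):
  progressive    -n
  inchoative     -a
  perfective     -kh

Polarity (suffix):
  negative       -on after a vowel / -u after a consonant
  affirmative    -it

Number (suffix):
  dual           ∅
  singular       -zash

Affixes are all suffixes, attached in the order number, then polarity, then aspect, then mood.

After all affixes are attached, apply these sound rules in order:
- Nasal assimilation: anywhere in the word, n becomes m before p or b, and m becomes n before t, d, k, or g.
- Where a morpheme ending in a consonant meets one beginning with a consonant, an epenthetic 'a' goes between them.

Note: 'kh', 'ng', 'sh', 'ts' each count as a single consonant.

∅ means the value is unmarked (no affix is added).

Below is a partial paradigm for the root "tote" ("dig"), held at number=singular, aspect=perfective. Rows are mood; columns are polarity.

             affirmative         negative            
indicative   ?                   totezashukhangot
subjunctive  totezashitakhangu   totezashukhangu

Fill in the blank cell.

Attach number singular -zash → totezash.
Attach polarity affirmative -it → totezashit.
Attach aspect perfective -kh → totezashitkh.
Attach mood indicative -ngot → totezashitkhngot.
Nasal assimilation: no change.
Apply epenthesis: totezashitkhngot → totezashitakhangot.

totezashitakhangot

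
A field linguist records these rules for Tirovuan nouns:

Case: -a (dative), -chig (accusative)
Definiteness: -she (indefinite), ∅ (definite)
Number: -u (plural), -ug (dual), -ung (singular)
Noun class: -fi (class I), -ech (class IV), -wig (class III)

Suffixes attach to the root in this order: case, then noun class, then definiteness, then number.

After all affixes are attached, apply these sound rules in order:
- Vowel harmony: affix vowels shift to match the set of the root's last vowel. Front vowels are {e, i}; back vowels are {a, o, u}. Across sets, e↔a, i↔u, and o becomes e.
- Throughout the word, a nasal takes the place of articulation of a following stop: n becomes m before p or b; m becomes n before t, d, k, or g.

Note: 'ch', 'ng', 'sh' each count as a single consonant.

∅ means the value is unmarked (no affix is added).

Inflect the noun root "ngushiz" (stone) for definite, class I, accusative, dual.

ngushizchigfiig

Attach case accusative -chig → ngushizchig.
Attach noun class class I -fi → ngushizchigfi.
definiteness = definite: zero marking, form stays ngushizchigfi.
Attach number dual -ug → ngushizchigfiug.
Apply vowel harmony: ngushizchigfiug → ngushizchigfiig.
Nasal assimilation: no change.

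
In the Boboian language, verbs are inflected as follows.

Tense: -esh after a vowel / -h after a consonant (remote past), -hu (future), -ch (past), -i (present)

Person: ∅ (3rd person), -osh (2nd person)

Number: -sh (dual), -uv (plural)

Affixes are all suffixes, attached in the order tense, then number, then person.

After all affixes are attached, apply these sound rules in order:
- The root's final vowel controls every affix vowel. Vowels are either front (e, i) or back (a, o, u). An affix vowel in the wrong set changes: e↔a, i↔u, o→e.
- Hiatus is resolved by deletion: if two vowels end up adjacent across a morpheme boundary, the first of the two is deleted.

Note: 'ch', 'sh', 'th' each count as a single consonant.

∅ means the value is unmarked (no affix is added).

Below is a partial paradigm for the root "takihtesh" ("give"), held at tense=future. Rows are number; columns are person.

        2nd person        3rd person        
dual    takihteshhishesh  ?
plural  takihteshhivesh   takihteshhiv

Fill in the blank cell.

Attach tense future -hu → takihteshhu.
Attach number dual -sh → takihteshhush.
person = 3rd person: zero marking, form stays takihteshhush.
Apply vowel harmony: takihteshhush → takihteshhish.
Vowel deletion: no change.

takihteshhish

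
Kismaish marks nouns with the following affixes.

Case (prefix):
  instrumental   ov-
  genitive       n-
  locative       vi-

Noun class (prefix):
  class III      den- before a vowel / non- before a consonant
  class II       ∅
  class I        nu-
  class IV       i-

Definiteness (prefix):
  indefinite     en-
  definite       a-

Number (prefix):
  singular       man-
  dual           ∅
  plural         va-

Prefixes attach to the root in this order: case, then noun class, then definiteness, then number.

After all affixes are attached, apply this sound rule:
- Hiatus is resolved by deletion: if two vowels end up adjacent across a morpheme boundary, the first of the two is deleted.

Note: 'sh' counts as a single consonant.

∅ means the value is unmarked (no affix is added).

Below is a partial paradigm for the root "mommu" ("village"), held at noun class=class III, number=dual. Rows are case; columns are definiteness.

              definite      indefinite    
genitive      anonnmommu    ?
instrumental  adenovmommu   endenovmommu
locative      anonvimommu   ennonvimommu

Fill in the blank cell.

Attach case genitive n- → nmommu.
Attach noun class class III non- (before consonant 'n') → nonnmommu.
Attach definiteness indefinite en- → ennonnmommu.
number = dual: zero marking, form stays ennonnmommu.
Vowel deletion: no change.

ennonnmommu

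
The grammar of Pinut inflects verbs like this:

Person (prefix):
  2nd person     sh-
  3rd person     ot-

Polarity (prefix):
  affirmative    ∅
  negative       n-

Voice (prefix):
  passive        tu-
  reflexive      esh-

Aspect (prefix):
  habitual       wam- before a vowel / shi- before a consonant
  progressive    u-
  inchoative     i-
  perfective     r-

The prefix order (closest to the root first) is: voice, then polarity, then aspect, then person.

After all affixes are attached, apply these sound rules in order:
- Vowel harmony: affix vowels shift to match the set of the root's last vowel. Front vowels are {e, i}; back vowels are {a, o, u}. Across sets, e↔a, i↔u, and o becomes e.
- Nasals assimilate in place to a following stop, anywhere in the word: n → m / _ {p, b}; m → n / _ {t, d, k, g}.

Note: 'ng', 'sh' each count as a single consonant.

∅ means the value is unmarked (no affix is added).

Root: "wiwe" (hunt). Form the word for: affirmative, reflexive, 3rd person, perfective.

Attach voice reflexive esh- → eshwiwe.
polarity = affirmative: zero marking, form stays eshwiwe.
Attach aspect perfective r- → reshwiwe.
Attach person 3rd person ot- → otreshwiwe.
Apply vowel harmony: otreshwiwe → etreshwiwe.
Nasal assimilation: no change.

etreshwiwe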